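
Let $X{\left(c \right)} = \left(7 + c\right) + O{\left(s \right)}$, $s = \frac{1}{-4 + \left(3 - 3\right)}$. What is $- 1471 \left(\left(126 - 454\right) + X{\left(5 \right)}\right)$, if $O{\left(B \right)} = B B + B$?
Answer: $\frac{7441789}{16} \approx 4.6511 \cdot 10^{5}$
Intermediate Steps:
$s = - \frac{1}{4}$ ($s = \frac{1}{-4 + \left(3 - 3\right)} = \frac{1}{-4 + 0} = \frac{1}{-4} = - \frac{1}{4} \approx -0.25$)
$O{\left(B \right)} = B + B^{2}$ ($O{\left(B \right)} = B^{2} + B = B + B^{2}$)
$X{\left(c \right)} = \frac{109}{16} + c$ ($X{\left(c \right)} = \left(7 + c\right) - \frac{1 - \frac{1}{4}}{4} = \left(7 + c\right) - \frac{3}{16} = \frac{109}{16} + c$)
$- 1471 \left(\left(126 - 454\right) + X{\left(5 \right)}\right) = - 1471 \left(\left(126 - 454\right) + \left(\frac{109}{16} + 5\right)\right) = - 1471 \left(\left(126 - 454\right) + \frac{189}{16}\right) = - 1471 \left(-328 + \frac{189}{16}\right) = \left(-1471\right) \left(- \frac{5059}{16}\right) = \frac{7441789}{16}$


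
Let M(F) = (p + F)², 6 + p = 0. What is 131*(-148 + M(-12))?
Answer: 23056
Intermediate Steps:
p = -6 (p = -6 + 0 = -6)
M(F) = (-6 + F)²
131*(-148 + M(-12)) = 131*(-148 + (-6 - 12)²) = 131*(-148 + (-18)²) = 131*(-148 + 324) = 131*176 = 23056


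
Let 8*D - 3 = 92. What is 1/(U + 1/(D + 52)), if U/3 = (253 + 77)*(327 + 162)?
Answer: 511/247380218 ≈ 2.0656e-6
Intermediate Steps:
D = 95/8 (D = 3/8 + (1/8)*92 = 3/8 + 23/2 = 95/8 ≈ 11.875)
U = 484110 (U = 3*((253 + 77)*(327 + 162)) = 3*(330*489) = 3*161370 = 484110)
1/(U + 1/(D + 52)) = 1/(484110 + 1/(95/8 + 52)) = 1/(484110 + 1/(511/8)) = 1/(484110 + 8/511) = 1/(247380218/511) = 511/247380218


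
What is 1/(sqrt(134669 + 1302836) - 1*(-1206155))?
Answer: 241231/290961689304 - sqrt(1437505)/1454808446520 ≈ 8.2826e-7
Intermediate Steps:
1/(sqrt(134669 + 1302836) - 1*(-1206155)) = 1/(sqrt(1437505) + 1206155) = 1/(1206155 + sqrt(1437505))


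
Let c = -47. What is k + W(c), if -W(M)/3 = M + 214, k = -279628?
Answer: -280129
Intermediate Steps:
W(M) = -642 - 3*M (W(M) = -3*(M + 214) = -3*(214 + M) = -642 - 3*M)
k + W(c) = -279628 + (-642 - 3*(-47)) = -279628 + (-642 + 141) = -279628 - 501 = -280129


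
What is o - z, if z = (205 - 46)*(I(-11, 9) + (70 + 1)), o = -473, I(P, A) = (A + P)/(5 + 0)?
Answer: -58492/5 ≈ -11698.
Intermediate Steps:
I(P, A) = A/5 + P/5 (I(P, A) = (A + P)/5 = (A + P)*(1/5) = A/5 + P/5)
z = 56127/5 (z = (205 - 46)*(((1/5)*9 + (1/5)*(-11)) + (70 + 1)) = 159*((9/5 - 11/5) + 71) = 159*(-2/5 + 71) = 159*(353/5) = 56127/5 ≈ 11225.)
o - z = -473 - 1*56127/5 = -473 - 56127/5 = -58492/5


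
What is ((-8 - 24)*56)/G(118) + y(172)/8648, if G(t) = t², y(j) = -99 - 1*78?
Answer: -4490441/30103688 ≈ -0.14917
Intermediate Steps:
y(j) = -177 (y(j) = -99 - 78 = -177)
((-8 - 24)*56)/G(118) + y(172)/8648 = ((-8 - 24)*56)/(118²) - 177/8648 = -32*56/13924 - 177*1/8648 = -1792*1/13924 - 177/8648 = -448/3481 - 177/8648 = -4490441/30103688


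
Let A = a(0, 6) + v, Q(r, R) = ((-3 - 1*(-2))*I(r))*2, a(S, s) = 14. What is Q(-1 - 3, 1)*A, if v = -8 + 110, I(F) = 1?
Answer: -232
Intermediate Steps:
v = 102
Q(r, R) = -2 (Q(r, R) = ((-3 - 1*(-2))*1)*2 = ((-3 + 2)*1)*2 = -1*1*2 = -1*2 = -2)
A = 116 (A = 14 + 102 = 116)
Q(-1 - 3, 1)*A = -2*116 = -232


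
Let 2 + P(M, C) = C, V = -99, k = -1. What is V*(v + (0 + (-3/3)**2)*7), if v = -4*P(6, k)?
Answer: -1881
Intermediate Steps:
P(M, C) = -2 + C
v = 12 (v = -4*(-2 - 1) = -4*(-3) = 12)
V*(v + (0 + (-3/3)**2)*7) = -99*(12 + (0 + (-3/3)**2)*7) = -99*(12 + (0 + (-3*1/3)**2)*7) = -99*(12 + (0 + (-1)**2)*7) = -99*(12 + (0 + 1)*7) = -99*(12 + 1*7) = -99*(12 + 7) = -99*19 = -1881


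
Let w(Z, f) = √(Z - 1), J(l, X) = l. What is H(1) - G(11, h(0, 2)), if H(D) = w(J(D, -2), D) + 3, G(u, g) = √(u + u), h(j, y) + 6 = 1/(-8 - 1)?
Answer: 3 - √22 ≈ -1.6904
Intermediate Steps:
w(Z, f) = √(-1 + Z)
h(j, y) = -55/9 (h(j, y) = -6 + 1/(-8 - 1) = -6 + 1/(-9) = -6 - ⅑ = -55/9)
G(u, g) = √2*√u (G(u, g) = √(2*u) = √2*√u)
H(D) = 3 + √(-1 + D) (H(D) = √(-1 + D) + 3 = 3 + √(-1 + D))
H(1) - G(11, h(0, 2)) = (3 + √(-1 + 1)) - √2*√11 = (3 + √0) - √22 = (3 + 0) - √22 = 3 - √22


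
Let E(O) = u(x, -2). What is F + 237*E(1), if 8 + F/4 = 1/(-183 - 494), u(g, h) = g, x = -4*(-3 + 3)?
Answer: -21668/677 ≈ -32.006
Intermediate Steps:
x = 0 (x = -4*0 = 0)
E(O) = 0
F = -21668/677 (F = -32 + 4/(-183 - 494) = -32 + 4/(-677) = -32 + 4*(-1/677) = -32 - 4/677 = -21668/677 ≈ -32.006)
F + 237*E(1) = -21668/677 + 237*0 = -21668/677 + 0 = -21668/677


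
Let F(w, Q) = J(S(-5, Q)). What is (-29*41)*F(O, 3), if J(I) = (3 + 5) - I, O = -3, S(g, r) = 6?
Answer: -2378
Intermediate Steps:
J(I) = 8 - I
F(w, Q) = 2 (F(w, Q) = 8 - 1*6 = 8 - 6 = 2)
(-29*41)*F(O, 3) = -29*41*2 = -1189*2 = -2378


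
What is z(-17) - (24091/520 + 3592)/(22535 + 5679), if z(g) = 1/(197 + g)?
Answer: -3258763/26408304 ≈ -0.12340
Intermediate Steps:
z(-17) - (24091/520 + 3592)/(22535 + 5679) = 1/(197 - 17) - (24091/520 + 3592)/(22535 + 5679) = 1/180 - (24091*(1/520) + 3592)/28214 = 1/180 - (24091/520 + 3592)/28214 = 1/180 - 1891931/(520*28214) = 1/180 - 1*1891931/14671280 = 1/180 - 1891931/14671280 = -3258763/26408304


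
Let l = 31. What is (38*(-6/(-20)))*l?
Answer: 1767/5 ≈ 353.40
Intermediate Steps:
(38*(-6/(-20)))*l = (38*(-6/(-20)))*31 = (38*(-6*(-1/20)))*31 = (38*(3/10))*31 = (57/5)*31 = 1767/5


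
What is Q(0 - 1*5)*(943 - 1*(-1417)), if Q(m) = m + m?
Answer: -23600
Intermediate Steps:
Q(m) = 2*m
Q(0 - 1*5)*(943 - 1*(-1417)) = (2*(0 - 1*5))*(943 - 1*(-1417)) = (2*(0 - 5))*(943 + 1417) = (2*(-5))*2360 = -10*2360 = -23600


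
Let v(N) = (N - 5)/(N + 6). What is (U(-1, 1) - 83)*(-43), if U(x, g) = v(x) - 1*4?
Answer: 18963/5 ≈ 3792.6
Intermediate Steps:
v(N) = (-5 + N)/(6 + N)
U(x, g) = -4 + (-5 + x)/(6 + x) (U(x, g) = (-5 + x)/(6 + x) - 1*4 = (-5 + x)/(6 + x) - 4 = -4 + (-5 + x)/(6 + x))
(U(-1, 1) - 83)*(-43) = ((-29 - 3*(-1))/(6 - 1) - 83)*(-43) = ((-29 + 3)/5 - 83)*(-43) = ((1/5)*(-26) - 83)*(-43) = (-26/5 - 83)*(-43) = -441/5*(-43) = 18963/5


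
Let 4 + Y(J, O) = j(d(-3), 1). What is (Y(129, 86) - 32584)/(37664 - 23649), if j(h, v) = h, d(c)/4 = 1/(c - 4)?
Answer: -45624/19621 ≈ -2.3253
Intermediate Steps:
d(c) = 4/(-4 + c) (d(c) = 4/(c - 4) = 4/(-4 + c))
Y(J, O) = -32/7 (Y(J, O) = -4 + 4/(-4 - 3) = -4 + 4/(-7) = -4 + 4*(-⅐) = -4 - 4/7 = -32/7)
(Y(129, 86) - 32584)/(37664 - 23649) = (-32/7 - 32584)/(37664 - 23649) = -228120/7/14015 = -228120/7*1/14015 = -45624/19621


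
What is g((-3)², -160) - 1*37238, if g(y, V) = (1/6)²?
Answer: -1340567/36 ≈ -37238.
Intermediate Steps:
g(y, V) = 1/36 (g(y, V) = (⅙)² = 1/36)
g((-3)², -160) - 1*37238 = 1/36 - 1*37238 = 1/36 - 37238 = -1340567/36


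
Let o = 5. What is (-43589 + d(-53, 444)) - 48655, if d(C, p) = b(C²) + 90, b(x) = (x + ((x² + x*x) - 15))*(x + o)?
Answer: 44415397230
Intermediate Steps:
b(x) = (5 + x)*(-15 + x + 2*x²) (b(x) = (x + ((x² + x*x) - 15))*(x + 5) = (x + ((x² + x²) - 15))*(5 + x) = (x + (2*x² - 15))*(5 + x) = (x + (-15 + 2*x²))*(5 + x) = (-15 + x + 2*x²)*(5 + x) = (5 + x)*(-15 + x + 2*x²))
d(C, p) = 15 - 10*C² + 2*C⁶ + 11*C⁴ (d(C, p) = (-75 - 10*C² + 2*(C²)³ + 11*(C²)²) + 90 = (-75 - 10*C² + 2*C⁶ + 11*C⁴) + 90 = 15 - 10*C² + 2*C⁶ + 11*C⁴)
(-43589 + d(-53, 444)) - 48655 = (-43589 + (15 - 10*(-53)² + 2*(-53)⁶ + 11*(-53)⁴)) - 48655 = (-43589 + (15 - 10*2809 + 2*22164361129 + 11*7890481)) - 48655 = (-43589 + (15 - 28090 + 44328722258 + 86795291)) - 48655 = (-43589 + 44415489474) - 48655 = 44415445885 - 48655 = 44415397230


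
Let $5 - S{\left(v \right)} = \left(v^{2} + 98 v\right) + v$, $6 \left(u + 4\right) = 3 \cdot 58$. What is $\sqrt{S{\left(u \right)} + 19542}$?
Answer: $\sqrt{16447} \approx 128.25$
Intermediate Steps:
$u = 25$ ($u = -4 + \frac{3 \cdot 58}{6} = -4 + \frac{1}{6} \cdot 174 = -4 + 29 = 25$)
$S{\left(v \right)} = 5 - v^{2} - 99 v$ ($S{\left(v \right)} = 5 - \left(\left(v^{2} + 98 v\right) + v\right) = 5 - \left(v^{2} + 99 v\right) = 5 - v^{2} - 99 v$)
$\sqrt{S{\left(u \right)} + 19542} = \sqrt{\left(5 - 25^{2} - 2475\right) + 19542} = \sqrt{\left(5 - 625 - 2475\right) + 19542} = \sqrt{-3095 + 19542} = \sqrt{16447}$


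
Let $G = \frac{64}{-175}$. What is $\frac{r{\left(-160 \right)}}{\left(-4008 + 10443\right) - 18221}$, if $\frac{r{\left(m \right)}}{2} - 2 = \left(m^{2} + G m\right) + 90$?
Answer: $- \frac{901268}{206255} \approx -4.3697$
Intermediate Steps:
$G = - \frac{64}{175}$ ($G = 64 \left(- \frac{1}{175}\right) = - \frac{64}{175} \approx -0.36571$)
$r{\left(m \right)} = 184 + 2 m^{2} - \frac{128 m}{175}$ ($r{\left(m \right)} = 4 + 2 \left(\left(m^{2} - \frac{64 m}{175}\right) + 90\right) = 4 + 2 \left(90 + m^{2} - \frac{64 m}{175}\right) = 4 + \left(180 + 2 m^{2} - \frac{128 m}{175}\right) = 184 + 2 m^{2} - \frac{128 m}{175}$)
$\frac{r{\left(-160 \right)}}{\left(-4008 + 10443\right) - 18221} = \frac{184 + 2 \left(-160\right)^{2} - - \frac{4096}{35}}{\left(-4008 + 10443\right) - 18221} = \frac{184 + 2 \cdot 25600 + \frac{4096}{35}}{6435 - 18221} = \frac{184 + 51200 + \frac{4096}{35}}{-11786} = \frac{1802536}{35} \left(- \frac{1}{11786}\right) = - \frac{901268}{206255}$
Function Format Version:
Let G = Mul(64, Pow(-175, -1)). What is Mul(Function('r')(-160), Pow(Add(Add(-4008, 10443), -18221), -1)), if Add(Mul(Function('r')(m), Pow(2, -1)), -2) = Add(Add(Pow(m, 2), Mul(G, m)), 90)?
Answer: Rational(-901268, 206255) ≈ -4.3697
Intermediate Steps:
G = Rational(-64, 175) (G = Mul(64, Rational(-1, 175)) = Rational(-64, 175) ≈ -0.36571)
Function('r')(m) = Add(184, Mul(2, Pow(m, 2)), Mul(Rational(-128, 175), m)) (Function('r')(m) = Add(4, Mul(2, Add(Add(Pow(m, 2), Mul(Rational(-64, 175), m)), 90))) = Add(4, Mul(2, Add(90, Pow(m, 2), Mul(Rational(-64, 175), m)))) = Add(4, Add(180, Mul(2, Pow(m, 2)), Mul(Rational(-128, 175), m))) = Add(184, Mul(2, Pow(m, 2)), Mul(Rational(-128, 175), m)))
Mul(Function('r')(-160), Pow(Add(Add(-4008, 10443), -18221), -1)) = Mul(Add(184, Mul(2, Pow(-160, 2)), Mul(Rational(-128, 175), -160)), Pow(Add(Add(-4008, 10443), -18221), -1)) = Mul(Add(184, Mul(2, 25600), Rational(4096, 35)), Pow(Add(6435, -18221), -1)) = Mul(Add(184, 51200, Rational(4096, 35)), Pow(-11786, -1)) = Mul(Rational(1802536, 35), Rational(-1, 11786)) = Rational(-901268, 206255)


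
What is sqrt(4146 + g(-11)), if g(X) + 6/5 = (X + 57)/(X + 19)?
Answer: sqrt(415055)/10 ≈ 64.425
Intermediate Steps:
g(X) = -6/5 + (57 + X)/(19 + X) (g(X) = -6/5 + (X + 57)/(X + 19) = -6/5 + (57 + X)/(19 + X))
sqrt(4146 + g(-11)) = sqrt(4146 + (171 - 1*(-11))/(5*(19 - 11))) = sqrt(4146 + (1/5)*(171 + 11)/8) = sqrt(4146 + (1/5)*(1/8)*182) = sqrt(4146 + 91/20) = sqrt(83011/20) = sqrt(415055)/10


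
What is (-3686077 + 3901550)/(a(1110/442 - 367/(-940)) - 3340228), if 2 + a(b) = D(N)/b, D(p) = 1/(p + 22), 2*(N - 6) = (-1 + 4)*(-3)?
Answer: -129888632711/2013514016770 ≈ -0.064508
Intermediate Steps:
N = 3/2 (N = 6 + ((-1 + 4)*(-3))/2 = 6 + (3*(-3))/2 = 6 + (1/2)*(-9) = 6 - 9/2 = 3/2 ≈ 1.5000)
D(p) = 1/(22 + p)
a(b) = -2 + 2/(47*b) (a(b) = -2 + 1/((22 + 3/2)*b) = -2 + 1/((47/2)*b) = -2 + 2/(47*b))
(-3686077 + 3901550)/(a(1110/442 - 367/(-940)) - 3340228) = (-3686077 + 3901550)/((-2 + 2/(47*(1110/442 - 367/(-940)))) - 3340228) = 215473/((-2 + 2/(47*(1110*(1/442) - 367*(-1/940)))) - 3340228) = 215473/((-2 + 2/(47*(555/221 + 367/940))) - 3340228) = 215473/((-2 + 2/(47*(602807/207740))) - 3340228) = 215473/((-2 + (2/47)*(207740/602807)) - 3340228) = 215473/((-2 + 8840/602807) - 3340228) = 215473/(-1196774/602807 - 3340228) = 215473/(-2013514016770/602807) = 215473*(-602807/2013514016770) = -129888632711/2013514016770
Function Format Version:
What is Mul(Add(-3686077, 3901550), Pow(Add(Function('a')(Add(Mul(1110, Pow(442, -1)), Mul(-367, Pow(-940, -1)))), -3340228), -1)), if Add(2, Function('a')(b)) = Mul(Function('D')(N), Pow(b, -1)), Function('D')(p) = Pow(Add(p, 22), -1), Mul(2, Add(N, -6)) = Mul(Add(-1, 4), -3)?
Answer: Rational(-129888632711, 2013514016770) ≈ -0.064508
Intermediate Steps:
N = Rational(3, 2) (N = Add(6, Mul(Rational(1, 2), Mul(Add(-1, 4), -3))) = Add(6, Mul(Rational(1, 2), Mul(3, -3))) = Add(6, Mul(Rational(1, 2), -9)) = Add(6, Rational(-9, 2)) = Rational(3, 2) ≈ 1.5000)
Function('D')(p) = Pow(Add(22, p), -1)
Function('a')(b) = Add(-2, Mul(Rational(2, 47), Pow(b, -1))) (Function('a')(b) = Add(-2, Mul(Pow(Add(22, Rational(3, 2)), -1), Pow(b, -1))) = Add(-2, Mul(Pow(Rational(47, 2), -1), Pow(b, -1))) = Add(-2, Mul(Rational(2, 47), Pow(b, -1))))
Mul(Add(-3686077, 3901550), Pow(Add(Function('a')(Add(Mul(1110, Pow(442, -1)), Mul(-367, Pow(-940, -1)))), -3340228), -1)) = Mul(Add(-3686077, 3901550), Pow(Add(Add(-2, Mul(Rational(2, 47), Pow(Add(Mul(1110, Pow(442, -1)), Mul(-367, Pow(-940, -1))), -1))), -3340228), -1)) = Mul(215473, Pow(Add(Add(-2, Mul(Rational(2, 47), Pow(Add(Mul(1110, Rational(1, 442)), Mul(-367, Rational(-1, 940))), -1))), -3340228), -1)) = Mul(215473, Pow(Add(Add(-2, Mul(Rational(2, 47), Pow(Add(Rational(555, 221), Rational(367, 940)), -1))), -3340228), -1)) = Mul(215473, Pow(Add(Add(-2, Mul(Rational(2, 47), Pow(Rational(602807, 207740), -1))), -3340228), -1)) = Mul(215473, Pow(Add(Add(-2, Mul(Rational(2, 47), Rational(207740, 602807))), -3340228), -1)) = Mul(215473, Pow(Add(Add(-2, Rational(8840, 602807)), -3340228), -1)) = Mul(215473, Pow(Add(Rational(-1196774, 602807), -3340228), -1)) = Mul(215473, Pow(Rational(-2013514016770, 602807), -1)) = Mul(215473, Rational(-602807, 2013514016770)) = Rational(-129888632711, 2013514016770)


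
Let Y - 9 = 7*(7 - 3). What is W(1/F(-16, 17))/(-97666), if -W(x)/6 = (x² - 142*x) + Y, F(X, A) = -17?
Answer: 39324/14112737 ≈ 0.0027864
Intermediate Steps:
Y = 37 (Y = 9 + 7*(7 - 3) = 9 + 7*4 = 9 + 28 = 37)
W(x) = -222 - 6*x² + 852*x (W(x) = -6*((x² - 142*x) + 37) = -6*(37 + x² - 142*x) = -222 - 6*x² + 852*x)
W(1/F(-16, 17))/(-97666) = (-222 - 6*(1/(-17))² + 852/(-17))/(-97666) = (-222 - 6*(-1/17)² + 852*(-1/17))*(-1/97666) = (-222 - 6*1/289 - 852/17)*(-1/97666) = (-222 - 6/289 - 852/17)*(-1/97666) = -78648/289*(-1/97666) = 39324/14112737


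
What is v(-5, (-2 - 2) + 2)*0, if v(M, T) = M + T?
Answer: 0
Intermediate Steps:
v(-5, (-2 - 2) + 2)*0 = (-5 + ((-2 - 2) + 2))*0 = (-5 + (-4 + 2))*0 = (-5 - 2)*0 = -7*0 = 0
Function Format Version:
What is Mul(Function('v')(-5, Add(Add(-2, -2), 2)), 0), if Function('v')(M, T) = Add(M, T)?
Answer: 0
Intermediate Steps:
Mul(Function('v')(-5, Add(Add(-2, -2), 2)), 0) = Mul(Add(-5, Add(Add(-2, -2), 2)), 0) = Mul(Add(-5, Add(-4, 2)), 0) = Mul(Add(-5, -2), 0) = Mul(-7, 0) = 0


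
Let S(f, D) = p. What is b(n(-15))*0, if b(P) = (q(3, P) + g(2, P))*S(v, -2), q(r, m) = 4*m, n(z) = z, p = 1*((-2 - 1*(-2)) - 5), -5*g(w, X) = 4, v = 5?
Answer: 0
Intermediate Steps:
g(w, X) = -4/5 (g(w, X) = -1/5*4 = -4/5)
p = -5 (p = 1*((-2 + 2) - 5) = 1*(0 - 5) = 1*(-5) = -5)
S(f, D) = -5
b(P) = 4 - 20*P (b(P) = (4*P - 4/5)*(-5) = (-4/5 + 4*P)*(-5) = 4 - 20*P)
b(n(-15))*0 = (4 - 20*(-15))*0 = (4 + 300)*0 = 304*0 = 0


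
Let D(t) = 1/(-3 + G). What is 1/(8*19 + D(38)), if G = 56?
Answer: 53/8057 ≈ 0.0065781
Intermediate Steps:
D(t) = 1/53 (D(t) = 1/(-3 + 56) = 1/53)
1/(8*19 + D(38)) = 1/(8*19 + 1/53) = 1/(152 + 1/53) = 1/(8057/53) = 53/8057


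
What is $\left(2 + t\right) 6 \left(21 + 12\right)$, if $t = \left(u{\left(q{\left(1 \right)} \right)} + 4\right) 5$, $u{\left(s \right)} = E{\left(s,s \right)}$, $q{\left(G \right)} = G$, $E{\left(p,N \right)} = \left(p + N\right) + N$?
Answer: $7326$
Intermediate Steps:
$E{\left(p,N \right)} = p + 2 N$ ($E{\left(p,N \right)} = \left(N + p\right) + N = p + 2 N$)
$u{\left(s \right)} = 3 s$ ($u{\left(s \right)} = s + 2 s = 3 s$)
$t = 35$ ($t = \left(3 \cdot 1 + 4\right) 5 = \left(3 + 4\right) 5 = 7 \cdot 5 = 35$)
$\left(2 + t\right) 6 \left(21 + 12\right) = \left(2 + 35\right) 6 \left(21 + 12\right) = 37 \cdot 6 \cdot 33 = 222 \cdot 33 = 7326$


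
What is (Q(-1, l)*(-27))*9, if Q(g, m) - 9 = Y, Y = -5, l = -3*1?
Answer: -972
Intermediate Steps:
l = -3
Q(g, m) = 4 (Q(g, m) = 9 - 5 = 4)
(Q(-1, l)*(-27))*9 = (4*(-27))*9 = -108*9 = -972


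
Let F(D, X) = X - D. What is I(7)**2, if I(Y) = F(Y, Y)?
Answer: 0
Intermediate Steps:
I(Y) = 0 (I(Y) = Y - Y = 0)
I(7)**2 = 0**2 = 0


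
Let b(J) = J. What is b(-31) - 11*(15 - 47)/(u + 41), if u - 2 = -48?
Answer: -507/5 ≈ -101.40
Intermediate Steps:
u = -46 (u = 2 - 48 = -46)
b(-31) - 11*(15 - 47)/(u + 41) = -31 - 11*(15 - 47)/(-46 + 41) = -31 - (-352)/(-5) = -31 - (-352)*(-1)/5 = -31 - 11*32/5 = -31 - 352/5 = -507/5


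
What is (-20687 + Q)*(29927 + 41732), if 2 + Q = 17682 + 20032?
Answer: 1219994475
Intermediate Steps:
Q = 37712 (Q = -2 + (17682 + 20032) = -2 + 37714 = 37712)
(-20687 + Q)*(29927 + 41732) = (-20687 + 37712)*(29927 + 41732) = 17025*71659 = 1219994475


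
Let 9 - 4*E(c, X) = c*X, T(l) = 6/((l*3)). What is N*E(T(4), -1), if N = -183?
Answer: -3477/8 ≈ -434.63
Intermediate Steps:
T(l) = 2/l (T(l) = 6/((3*l)) = 6*(1/(3*l)) = 2/l)
E(c, X) = 9/4 - X*c/4 (E(c, X) = 9/4 - c*X/4 = 9/4 - X*c/4)
N*E(T(4), -1) = -183*(9/4 - ¼*(-1)*2/4) = -183*(9/4 - ¼*(-1)*2*(¼)) = -183*(9/4 - ¼*(-1)*½) = -183*(9/4 + ⅛) = -183*19/8 = -3477/8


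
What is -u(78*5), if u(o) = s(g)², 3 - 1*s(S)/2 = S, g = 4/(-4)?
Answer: -64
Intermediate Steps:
g = -1 (g = 4*(-¼) = -1)
s(S) = 6 - 2*S
u(o) = 64 (u(o) = (6 - 2*(-1))² = (6 + 2)² = 8² = 64)
-u(78*5) = -1*64 = -64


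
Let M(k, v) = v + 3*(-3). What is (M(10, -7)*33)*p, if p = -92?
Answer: 48576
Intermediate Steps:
M(k, v) = -9 + v (M(k, v) = v - 9 = -9 + v)
(M(10, -7)*33)*p = ((-9 - 7)*33)*(-92) = -16*33*(-92) = -528*(-92) = 48576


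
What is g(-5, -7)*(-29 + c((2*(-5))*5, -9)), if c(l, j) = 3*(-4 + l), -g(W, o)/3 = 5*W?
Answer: -14325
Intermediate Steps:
g(W, o) = -15*W
c(l, j) = -12 + 3*l
g(-5, -7)*(-29 + c((2*(-5))*5, -9)) = (-15*(-5))*(-29 + (-12 + 3*((2*(-5))*5))) = 75*(-29 + (-12 + 3*(-10*5))) = 75*(-29 + (-12 + 3*(-50))) = 75*(-29 + (-12 - 150)) = 75*(-29 - 162) = 75*(-191) = -14325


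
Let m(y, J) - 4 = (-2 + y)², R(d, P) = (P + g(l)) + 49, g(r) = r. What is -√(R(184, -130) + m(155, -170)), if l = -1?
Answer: -√23331 ≈ -152.74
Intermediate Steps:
R(d, P) = 48 + P (R(d, P) = (P - 1) + 49 = (-1 + P) + 49 = 48 + P)
m(y, J) = 4 + (-2 + y)²
-√(R(184, -130) + m(155, -170)) = -√((48 - 130) + (4 + (-2 + 155)²)) = -√(-82 + (4 + 153²)) = -√(-82 + (4 + 23409)) = -√(-82 + 23413) = -√23331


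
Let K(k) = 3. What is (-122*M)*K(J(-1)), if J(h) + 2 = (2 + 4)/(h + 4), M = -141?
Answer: 51606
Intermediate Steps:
J(h) = -2 + 6/(4 + h) (J(h) = -2 + (2 + 4)/(h + 4) = -2 + 6/(4 + h))
(-122*M)*K(J(-1)) = -122*(-141)*3 = 17202*3 = 51606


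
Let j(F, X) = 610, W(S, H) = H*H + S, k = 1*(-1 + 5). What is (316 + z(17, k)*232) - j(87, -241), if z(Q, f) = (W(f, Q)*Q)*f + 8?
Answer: 4623930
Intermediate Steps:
k = 4 (k = 1*4 = 4)
W(S, H) = S + H**2 (W(S, H) = H**2 + S = S + H**2)
z(Q, f) = 8 + Q*f*(f + Q**2) (z(Q, f) = ((f + Q**2)*Q)*f + 8 = (Q*(f + Q**2))*f + 8 = Q*f*(f + Q**2) + 8 = 8 + Q*f*(f + Q**2))
(316 + z(17, k)*232) - j(87, -241) = (316 + (8 + 17*4*(4 + 17**2))*232) - 1*610 = (316 + (8 + 17*4*(4 + 289))*232) - 610 = (316 + (8 + 17*4*293)*232) - 610 = (316 + (8 + 19924)*232) - 610 = (316 + 19932*232) - 610 = (316 + 4624224) - 610 = 4624540 - 610 = 4623930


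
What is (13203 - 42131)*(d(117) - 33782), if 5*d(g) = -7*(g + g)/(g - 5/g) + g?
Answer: 16705594979456/17105 ≈ 9.7665e+8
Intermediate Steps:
d(g) = g/5 - 14*g/(5*(g - 5/g)) (d(g) = (-7*(g + g)/(g - 5/g) + g)/5 = (-7*2*g/(g - 5/g) + g)/5 = (-14*g/(g - 5/g) + g)/5 = (g - 14*g/(g - 5/g))/5 = g/5 - 14*g/(5*(g - 5/g)))
(13203 - 42131)*(d(117) - 33782) = (13203 - 42131)*((⅕)*117*(-5 + 117² - 14*117)/(-5 + 117²) - 33782) = -28928*((⅕)*117*(-5 + 13689 - 1638)/(-5 + 13689) - 33782) = -28928*((⅕)*117*12046/13684 - 33782) = -28928*((⅕)*117*(1/13684)*12046 - 33782) = -28928*(704691/34210 - 33782) = -28928*(-1154977529/34210) = 16705594979456/17105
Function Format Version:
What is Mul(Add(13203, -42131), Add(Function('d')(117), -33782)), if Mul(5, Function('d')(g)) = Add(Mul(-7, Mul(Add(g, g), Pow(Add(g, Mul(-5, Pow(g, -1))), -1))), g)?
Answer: Rational(16705594979456, 17105) ≈ 9.7665e+8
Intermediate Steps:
Function('d')(g) = Add(Mul(Rational(1, 5), g), Mul(Rational(-14, 5), g, Pow(Add(g, Mul(-5, Pow(g, -1))), -1))) (Function('d')(g) = Mul(Rational(1, 5), Add(Mul(-7, Mul(Add(g, g), Pow(Add(g, Mul(-5, Pow(g, -1))), -1))), g)) = Mul(Rational(1, 5), Add(Mul(-7, Mul(Mul(2, g), Pow(Add(g, Mul(-5, Pow(g, -1))), -1))), g)) = Mul(Rational(1, 5), Add(Mul(-7, Mul(2, g, Pow(Add(g, Mul(-5, Pow(g, -1))), -1))), g)) = Mul(Rational(1, 5), Add(Mul(-14, g, Pow(Add(g, Mul(-5, Pow(g, -1))), -1)), g)) = Mul(Rational(1, 5), Add(g, Mul(-14, g, Pow(Add(g, Mul(-5, Pow(g, -1))), -1)))) = Add(Mul(Rational(1, 5), g), Mul(Rational(-14, 5), g, Pow(Add(g, Mul(-5, Pow(g, -1))), -1))))
Mul(Add(13203, -42131), Add(Function('d')(117), -33782)) = Mul(Add(13203, -42131), Add(Mul(Rational(1, 5), 117, Pow(Add(-5, Pow(117, 2)), -1), Add(-5, Pow(117, 2), Mul(-14, 117))), -33782)) = Mul(-28928, Add(Mul(Rational(1, 5), 117, Pow(Add(-5, 13689), -1), Add(-5, 13689, -1638)), -33782)) = Mul(-28928, Add(Mul(Rational(1, 5), 117, Pow(13684, -1), 12046), -33782)) = Mul(-28928, Add(Mul(Rational(1, 5), 117, Rational(1, 13684), 12046), -33782)) = Mul(-28928, Add(Rational(704691, 34210), -33782)) = Mul(-28928, Rational(-1154977529, 34210)) = Rational(16705594979456, 17105)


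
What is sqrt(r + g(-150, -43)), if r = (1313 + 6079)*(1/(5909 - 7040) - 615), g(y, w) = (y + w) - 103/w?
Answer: 2*I*sqrt(298686454003691)/16211 ≈ 2132.2*I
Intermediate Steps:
g(y, w) = w + y - 103/w (g(y, w) = (w + y) - 103/w = w + y - 103/w)
r = -1713874624/377 (r = 7392*(1/(-1131) - 615) = 7392*(-1/1131 - 615) = 7392*(-695566/1131) = -1713874624/377 ≈ -4.5461e+6)
sqrt(r + g(-150, -43)) = sqrt(-1713874624/377 + (-43 - 150 - 103/(-43))) = sqrt(-1713874624/377 + (-43 - 150 - 103*(-1/43))) = sqrt(-1713874624/377 + (-43 - 150 + 103/43)) = sqrt(-1713874624/377 - 8196/43) = sqrt(-73699698724/16211) = 2*I*sqrt(298686454003691)/16211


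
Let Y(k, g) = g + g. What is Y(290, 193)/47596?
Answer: 193/23798 ≈ 0.0081099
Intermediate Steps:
Y(k, g) = 2*g
Y(290, 193)/47596 = (2*193)/47596 = 386*(1/47596) = 193/23798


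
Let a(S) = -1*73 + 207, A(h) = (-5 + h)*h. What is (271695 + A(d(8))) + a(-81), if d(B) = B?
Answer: 271853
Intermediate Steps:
A(h) = h*(-5 + h)
a(S) = 134 (a(S) = -73 + 207 = 134)
(271695 + A(d(8))) + a(-81) = (271695 + 8*(-5 + 8)) + 134 = (271695 + 8*3) + 134 = (271695 + 24) + 134 = 271719 + 134 = 271853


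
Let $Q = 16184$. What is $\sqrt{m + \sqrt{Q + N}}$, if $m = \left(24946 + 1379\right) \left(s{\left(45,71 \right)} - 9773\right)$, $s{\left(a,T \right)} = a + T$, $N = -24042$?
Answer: $\sqrt{-254220525 + i \sqrt{7858}} \approx 0.003 + 15944.0 i$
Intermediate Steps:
$s{\left(a,T \right)} = T + a$
$m = -254220525$ ($m = \left(24946 + 1379\right) \left(\left(71 + 45\right) - 9773\right) = 26325 \left(116 - 9773\right) = 26325 \left(-9657\right) = -254220525$)
$\sqrt{m + \sqrt{Q + N}} = \sqrt{-254220525 + \sqrt{16184 - 24042}} = \sqrt{-254220525 + \sqrt{-7858}} = \sqrt{-254220525 + i \sqrt{7858}}$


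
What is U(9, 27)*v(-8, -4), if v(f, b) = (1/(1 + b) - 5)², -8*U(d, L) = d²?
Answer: -288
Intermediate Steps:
U(d, L) = -d²/8
v(f, b) = (-5 + 1/(1 + b))²
U(9, 27)*v(-8, -4) = (-⅛*9²)*((4 + 5*(-4))²/(1 - 4)²) = (-⅛*81)*((4 - 20)²/(-3)²) = -9*(-16)²/8 = -9*256/8 = -81/8*256/9 = -288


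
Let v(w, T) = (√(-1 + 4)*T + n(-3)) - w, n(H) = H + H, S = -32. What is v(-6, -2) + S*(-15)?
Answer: 480 - 2*√3 ≈ 476.54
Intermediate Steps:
n(H) = 2*H
v(w, T) = -6 - w + T*√3 (v(w, T) = (√(-1 + 4)*T + 2*(-3)) - w = (√3*T - 6) - w = (T*√3 - 6) - w = (-6 + T*√3) - w = -6 - w + T*√3)
v(-6, -2) + S*(-15) = (-6 - 1*(-6) - 2*√3) - 32*(-15) = (-6 + 6 - 2*√3) + 480 = -2*√3 + 480 = 480 - 2*√3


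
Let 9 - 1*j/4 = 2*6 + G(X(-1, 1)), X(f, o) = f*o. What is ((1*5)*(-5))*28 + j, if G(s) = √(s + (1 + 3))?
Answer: -712 - 4*√3 ≈ -718.93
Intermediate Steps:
G(s) = √(4 + s) (G(s) = √(s + 4) = √(4 + s))
j = -12 - 4*√3 (j = 36 - 4*(2*6 + √(4 - 1*1)) = 36 - 4*(12 + √(4 - 1)) = 36 - 4*(12 + √3) = 36 + (-48 - 4*√3) = -12 - 4*√3 ≈ -18.928)
((1*5)*(-5))*28 + j = ((1*5)*(-5))*28 + (-12 - 4*√3) = (5*(-5))*28 + (-12 - 4*√3) = -25*28 + (-12 - 4*√3) = -700 + (-12 - 4*√3) = -712 - 4*√3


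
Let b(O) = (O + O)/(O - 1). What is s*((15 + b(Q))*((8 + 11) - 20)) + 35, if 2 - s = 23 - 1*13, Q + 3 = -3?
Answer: 1181/7 ≈ 168.71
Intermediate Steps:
Q = -6 (Q = -3 - 3 = -6)
b(O) = 2*O/(-1 + O) (b(O) = (2*O)/(-1 + O) = 2*O/(-1 + O))
s = -8 (s = 2 - (23 - 1*13) = 2 - (23 - 13) = 2 - 1*10 = 2 - 10 = -8)
s*((15 + b(Q))*((8 + 11) - 20)) + 35 = -8*(15 + 2*(-6)/(-1 - 6))*((8 + 11) - 20) + 35 = -8*(15 + 2*(-6)/(-7))*(19 - 20) + 35 = -8*(15 + 2*(-6)*(-⅐))*(-1) + 35 = -8*(15 + 12/7)*(-1) + 35 = -936*(-1)/7 + 35 = -8*(-117/7) + 35 = 936/7 + 35 = 1181/7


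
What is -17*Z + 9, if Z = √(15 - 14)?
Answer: -8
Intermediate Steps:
Z = 1 (Z = √1 = 1)
-17*Z + 9 = -17*1 + 9 = -17 + 9 = -8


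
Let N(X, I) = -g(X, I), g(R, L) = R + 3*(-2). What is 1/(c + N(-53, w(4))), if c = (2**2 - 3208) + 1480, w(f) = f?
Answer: -1/1665 ≈ -0.00060060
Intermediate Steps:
g(R, L) = -6 + R (g(R, L) = R - 6 = -6 + R)
c = -1724 (c = (4 - 3208) + 1480 = -3204 + 1480 = -1724)
N(X, I) = 6 - X (N(X, I) = -(-6 + X) = 6 - X)
1/(c + N(-53, w(4))) = 1/(-1724 + (6 - 1*(-53))) = 1/(-1724 + (6 + 53)) = 1/(-1724 + 59) = 1/(-1665) = -1/1665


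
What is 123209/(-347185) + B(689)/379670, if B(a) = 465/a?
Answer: -6446080981729/18164207449310 ≈ -0.35488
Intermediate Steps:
123209/(-347185) + B(689)/379670 = 123209/(-347185) + (465/689)/379670 = 123209*(-1/347185) + (465*(1/689))*(1/379670) = -123209/347185 + (465/689)*(1/379670) = -123209/347185 + 93/52318526 = -6446080981729/18164207449310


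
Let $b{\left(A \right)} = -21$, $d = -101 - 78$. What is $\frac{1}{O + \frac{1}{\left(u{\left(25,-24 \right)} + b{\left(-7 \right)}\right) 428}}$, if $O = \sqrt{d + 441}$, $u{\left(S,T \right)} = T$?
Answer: $\frac{19260}{97188271199} + \frac{370947600 \sqrt{262}}{97188271199} \approx 0.06178$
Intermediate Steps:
$d = -179$ ($d = -101 - 78 = -179$)
$O = \sqrt{262}$ ($O = \sqrt{-179 + 441} = \sqrt{262} \approx 16.186$)
$\frac{1}{O + \frac{1}{\left(u{\left(25,-24 \right)} + b{\left(-7 \right)}\right) 428}} = \frac{1}{\sqrt{262} + \frac{1}{\left(-24 - 21\right) 428}} = \frac{1}{\sqrt{262} + \frac{1}{-45} \cdot \frac{1}{428}} = \frac{1}{\sqrt{262} - \frac{1}{19260}} = \frac{1}{- \frac{1}{19260} + \sqrt{262}}$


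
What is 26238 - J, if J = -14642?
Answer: 40880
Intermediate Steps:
26238 - J = 26238 - 1*(-14642) = 26238 + 14642 = 40880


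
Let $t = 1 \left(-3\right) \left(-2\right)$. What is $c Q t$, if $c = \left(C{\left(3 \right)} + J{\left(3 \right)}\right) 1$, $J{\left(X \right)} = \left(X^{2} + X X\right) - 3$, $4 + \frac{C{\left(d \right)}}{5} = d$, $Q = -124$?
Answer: $-7440$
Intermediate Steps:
$C{\left(d \right)} = -20 + 5 d$
$J{\left(X \right)} = -3 + 2 X^{2}$ ($J{\left(X \right)} = \left(X^{2} + X^{2}\right) - 3 = 2 X^{2} - 3 = -3 + 2 X^{2}$)
$t = 6$ ($t = \left(-3\right) \left(-2\right) = 6$)
$c = 10$ ($c = \left(\left(-20 + 5 \cdot 3\right) - \left(3 - 2 \cdot 3^{2}\right)\right) 1 = \left(\left(-20 + 15\right) + \left(-3 + 2 \cdot 9\right)\right) 1 = \left(-5 + \left(-3 + 18\right)\right) 1 = \left(-5 + 15\right) 1 = 10 \cdot 1 = 10$)
$c Q t = 10 \left(-124\right) 6 = \left(-1240\right) 6 = -7440$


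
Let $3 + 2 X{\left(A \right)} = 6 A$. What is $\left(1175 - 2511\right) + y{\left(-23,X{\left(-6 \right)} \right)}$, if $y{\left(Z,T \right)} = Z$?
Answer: $-1359$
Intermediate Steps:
$X{\left(A \right)} = - \frac{3}{2} + 3 A$ ($X{\left(A \right)} = - \frac{3}{2} + \frac{6 A}{2} = - \frac{3}{2} + 3 A$)
$\left(1175 - 2511\right) + y{\left(-23,X{\left(-6 \right)} \right)} = \left(1175 - 2511\right) - 23 = -1336 - 23 = -1359$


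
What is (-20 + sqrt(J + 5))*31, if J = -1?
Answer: -558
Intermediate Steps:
(-20 + sqrt(J + 5))*31 = (-20 + sqrt(-1 + 5))*31 = (-20 + sqrt(4))*31 = (-20 + 2)*31 = -18*31 = -558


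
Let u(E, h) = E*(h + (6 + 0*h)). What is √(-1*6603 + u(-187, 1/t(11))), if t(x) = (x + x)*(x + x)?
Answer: I*√3739087/22 ≈ 87.894*I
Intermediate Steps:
t(x) = 4*x² (t(x) = (2*x)*(2*x) = 4*x²)
u(E, h) = E*(6 + h) (u(E, h) = E*(h + (6 + 0)) = E*(h + 6) = E*(6 + h))
√(-1*6603 + u(-187, 1/t(11))) = √(-1*6603 - 187*(6 + 1/(4*11²))) = √(-6603 - 187*(6 + 1/(4*121))) = √(-6603 - 187*(6 + 1/484)) = √(-6603 - 187*2905/484) = √(-6603 - 49385/44) = √(-339917/44) = I*√3739087/22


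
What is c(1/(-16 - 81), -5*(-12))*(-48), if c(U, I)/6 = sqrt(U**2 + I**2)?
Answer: -288*sqrt(33872401)/97 ≈ -17280.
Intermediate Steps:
c(U, I) = 6*sqrt(I**2 + U**2) (c(U, I) = 6*sqrt(U**2 + I**2) = 6*sqrt(I**2 + U**2))
c(1/(-16 - 81), -5*(-12))*(-48) = (6*sqrt((-5*(-12))**2 + (1/(-16 - 81))**2))*(-48) = (6*sqrt(60**2 + (1/(-97))**2))*(-48) = (6*sqrt(3600 + (-1/97)**2))*(-48) = (6*sqrt(3600 + 1/9409))*(-48) = (6*sqrt(33872401/9409))*(-48) = (6*(sqrt(33872401)/97))*(-48) = (6*sqrt(33872401)/97)*(-48) = -288*sqrt(33872401)/97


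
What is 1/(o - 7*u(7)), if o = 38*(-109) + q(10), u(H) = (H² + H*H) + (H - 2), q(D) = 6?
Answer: -1/4857 ≈ -0.00020589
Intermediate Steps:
u(H) = -2 + H + 2*H² (u(H) = (H² + H²) + (-2 + H) = 2*H² + (-2 + H) = -2 + H + 2*H²)
o = -4136 (o = 38*(-109) + 6 = -4142 + 6 = -4136)
1/(o - 7*u(7)) = 1/(-4136 - 7*(-2 + 7 + 2*7²)) = 1/(-4136 - 7*(-2 + 7 + 2*49)) = 1/(-4136 - 7*(-2 + 7 + 98)) = 1/(-4136 - 7*103) = 1/(-4136 - 721) = 1/(-4857) = -1/4857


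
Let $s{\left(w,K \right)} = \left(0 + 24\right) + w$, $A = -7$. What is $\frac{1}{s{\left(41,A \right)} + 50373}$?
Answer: $\frac{1}{50438} \approx 1.9826 \cdot 10^{-5}$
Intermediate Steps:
$s{\left(w,K \right)} = 24 + w$
$\frac{1}{s{\left(41,A \right)} + 50373} = \frac{1}{\left(24 + 41\right) + 50373} = \frac{1}{65 + 50373} = \frac{1}{50438}$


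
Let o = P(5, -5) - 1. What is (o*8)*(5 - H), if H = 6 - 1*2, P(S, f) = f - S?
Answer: -88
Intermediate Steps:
H = 4 (H = 6 - 2 = 4)
o = -11 (o = (-5 - 1*5) - 1 = (-5 - 5) - 1 = -10 - 1 = -11)
(o*8)*(5 - H) = (-11*8)*(5 - 1*4) = -88*(5 - 4) = -88*1 = -88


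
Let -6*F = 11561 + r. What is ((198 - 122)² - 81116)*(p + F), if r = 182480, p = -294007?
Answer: 73760986610/3 ≈ 2.4587e+10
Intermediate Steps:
F = -194041/6 (F = -(11561 + 182480)/6 = -⅙*194041 = -194041/6 ≈ -32340.)
((198 - 122)² - 81116)*(p + F) = ((198 - 122)² - 81116)*(-294007 - 194041/6) = (76² - 81116)*(-1958083/6) = (5776 - 81116)*(-1958083/6) = -75340*(-1958083/6) = 73760986610/3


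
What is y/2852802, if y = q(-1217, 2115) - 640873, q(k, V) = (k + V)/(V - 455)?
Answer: -177308047/789275220 ≈ -0.22465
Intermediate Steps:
q(k, V) = (V + k)/(-455 + V)
y = -531924141/830 (y = (2115 - 1217)/(-455 + 2115) - 640873 = 898/1660 - 640873 = (1/1660)*898 - 640873 = 449/830 - 640873 = -531924141/830 ≈ -6.4087e+5)
y/2852802 = -531924141/830/2852802 = -531924141/830*1/2852802 = -177308047/789275220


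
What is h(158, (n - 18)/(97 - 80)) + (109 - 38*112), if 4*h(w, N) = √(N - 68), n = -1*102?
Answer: -4147 + I*√5423/34 ≈ -4147.0 + 2.1659*I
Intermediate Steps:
n = -102
h(w, N) = √(-68 + N)/4 (h(w, N) = √(N - 68)/4 = √(-68 + N)/4)
h(158, (n - 18)/(97 - 80)) + (109 - 38*112) = √(-68 + (-102 - 18)/(97 - 80))/4 + (109 - 38*112) = √(-68 - 120/17)/4 + (109 - 4256) = √(-68 - 120*1/17)/4 - 4147 = √(-68 - 120/17)/4 - 4147 = √(-1276/17)/4 - 4147 = (2*I*√5423/17)/4 - 4147 = I*√5423/34 - 4147 = -4147 + I*√5423/34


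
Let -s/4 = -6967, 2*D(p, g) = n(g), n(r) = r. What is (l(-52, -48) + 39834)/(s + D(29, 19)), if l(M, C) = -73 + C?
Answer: 79426/55755 ≈ 1.4246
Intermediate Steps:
D(p, g) = g/2
s = 27868 (s = -4*(-6967) = 27868)
(l(-52, -48) + 39834)/(s + D(29, 19)) = ((-73 - 48) + 39834)/(27868 + (½)*19) = (-121 + 39834)/(27868 + 19/2) = 39713/(55755/2) = 39713*(2/55755) = 79426/55755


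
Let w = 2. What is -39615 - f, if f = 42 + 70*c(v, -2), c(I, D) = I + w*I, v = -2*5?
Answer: -37557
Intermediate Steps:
v = -10
c(I, D) = 3*I (c(I, D) = I + 2*I = 3*I)
f = -2058 (f = 42 + 70*(3*(-10)) = 42 + 70*(-30) = 42 - 2100 = -2058)
-39615 - f = -39615 - 1*(-2058) = -39615 + 2058 = -37557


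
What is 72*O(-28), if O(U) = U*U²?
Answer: -1580544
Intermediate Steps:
O(U) = U³
72*O(-28) = 72*(-28)³ = 72*(-21952) = -1580544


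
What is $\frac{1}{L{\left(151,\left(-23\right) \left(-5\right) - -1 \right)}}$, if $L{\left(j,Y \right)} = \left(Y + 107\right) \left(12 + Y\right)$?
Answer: $\frac{1}{28544} \approx 3.5034 \cdot 10^{-5}$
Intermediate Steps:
$L{\left(j,Y \right)} = \left(12 + Y\right) \left(107 + Y\right)$ ($L{\left(j,Y \right)} = \left(107 + Y\right) \left(12 + Y\right) = \left(12 + Y\right) \left(107 + Y\right)$)
$\frac{1}{L{\left(151,\left(-23\right) \left(-5\right) - -1 \right)}} = \frac{1}{1284 + \left(\left(-23\right) \left(-5\right) - -1\right)^{2} + 119 \left(\left(-23\right) \left(-5\right) - -1\right)} = \frac{1}{1284 + \left(115 + 1\right)^{2} + 119 \left(115 + 1\right)} = \frac{1}{1284 + 116^{2} + 119 \cdot 116} = \frac{1}{1284 + 13456 + 13804} = \frac{1}{28544}$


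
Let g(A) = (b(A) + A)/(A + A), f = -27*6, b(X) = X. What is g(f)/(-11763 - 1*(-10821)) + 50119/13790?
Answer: 11799577/3247545 ≈ 3.6334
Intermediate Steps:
f = -162
g(A) = 1 (g(A) = (A + A)/(A + A) = (2*A)/((2*A)) = (2*A)*(1/(2*A)) = 1)
g(f)/(-11763 - 1*(-10821)) + 50119/13790 = 1/(-11763 - 1*(-10821)) + 50119/13790 = 1/(-11763 + 10821) + 50119*(1/13790) = 1/(-942) + 50119/13790 = 1*(-1/942) + 50119/13790 = -1/942 + 50119/13790 = 11799577/3247545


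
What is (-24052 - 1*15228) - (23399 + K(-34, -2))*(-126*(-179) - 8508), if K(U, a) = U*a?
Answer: -329656762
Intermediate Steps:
(-24052 - 1*15228) - (23399 + K(-34, -2))*(-126*(-179) - 8508) = (-24052 - 1*15228) - (23399 - 34*(-2))*(-126*(-179) - 8508) = (-24052 - 15228) - (23399 + 68)*(22554 - 8508) = -39280 - 23467*14046 = -39280 - 1*329617482 = -39280 - 329617482 = -329656762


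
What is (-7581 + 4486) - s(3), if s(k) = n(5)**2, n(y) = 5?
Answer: -3120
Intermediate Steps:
s(k) = 25 (s(k) = 5**2 = 25)
(-7581 + 4486) - s(3) = (-7581 + 4486) - 1*25 = -3095 - 25 = -3120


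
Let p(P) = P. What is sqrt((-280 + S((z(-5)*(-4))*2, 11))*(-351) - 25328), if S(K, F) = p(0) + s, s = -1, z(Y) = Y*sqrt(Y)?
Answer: sqrt(73303) ≈ 270.75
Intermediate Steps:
z(Y) = Y**(3/2)
S(K, F) = -1 (S(K, F) = 0 - 1 = -1)
sqrt((-280 + S((z(-5)*(-4))*2, 11))*(-351) - 25328) = sqrt((-280 - 1)*(-351) - 25328) = sqrt(-281*(-351) - 25328) = sqrt(98631 - 25328) = sqrt(73303)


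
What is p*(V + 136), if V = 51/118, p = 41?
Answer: 660059/118 ≈ 5593.7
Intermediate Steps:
V = 51/118 (V = 51*(1/118) = 51/118 ≈ 0.43220)
p*(V + 136) = 41*(51/118 + 136) = 41*(16099/118) = 660059/118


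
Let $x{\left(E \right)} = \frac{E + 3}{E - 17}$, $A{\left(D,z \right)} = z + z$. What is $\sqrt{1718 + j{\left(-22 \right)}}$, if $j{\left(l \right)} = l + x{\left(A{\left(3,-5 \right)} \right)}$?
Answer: $\frac{13 \sqrt{813}}{9} \approx 41.186$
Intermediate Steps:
$A{\left(D,z \right)} = 2 z$
$x{\left(E \right)} = \frac{3 + E}{-17 + E}$ ($x{\left(E \right)} = \frac{3 + E}{E - 17} = \frac{3 + E}{-17 + E}$)
$j{\left(l \right)} = \frac{7}{27} + l$ ($j{\left(l \right)} = l + \frac{3 + 2 \left(-5\right)}{-17 + 2 \left(-5\right)} = l + \frac{3 - 10}{-17 - 10} = l + \frac{1}{-27} \left(-7\right) = l - - \frac{7}{27} = l + \frac{7}{27} = \frac{7}{27} + l$)
$\sqrt{1718 + j{\left(-22 \right)}} = \sqrt{1718 + \left(\frac{7}{27} - 22\right)} = \sqrt{1718 - \frac{587}{27}} = \sqrt{\frac{45799}{27}} = \frac{13 \sqrt{813}}{9}$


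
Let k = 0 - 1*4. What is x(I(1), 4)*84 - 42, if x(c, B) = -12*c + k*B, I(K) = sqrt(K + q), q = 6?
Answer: -1386 - 1008*sqrt(7) ≈ -4052.9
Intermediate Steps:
k = -4 (k = 0 - 4 = -4)
I(K) = sqrt(6 + K) (I(K) = sqrt(K + 6) = sqrt(6 + K))
x(c, B) = -12*c - 4*B
x(I(1), 4)*84 - 42 = (-12*sqrt(6 + 1) - 4*4)*84 - 42 = (-12*sqrt(7) - 16)*84 - 42 = (-16 - 12*sqrt(7))*84 - 42 = (-1344 - 1008*sqrt(7)) - 42 = -1386 - 1008*sqrt(7)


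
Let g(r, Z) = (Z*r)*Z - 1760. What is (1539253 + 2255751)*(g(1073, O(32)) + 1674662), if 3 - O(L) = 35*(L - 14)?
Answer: 1607185404606276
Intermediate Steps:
O(L) = 493 - 35*L (O(L) = 3 - 35*(L - 14) = 3 - 35*(-14 + L) = 3 - (-490 + 35*L) = 3 + (490 - 35*L) = 493 - 35*L)
g(r, Z) = -1760 + r*Z² (g(r, Z) = r*Z² - 1760 = -1760 + r*Z²)
(1539253 + 2255751)*(g(1073, O(32)) + 1674662) = (1539253 + 2255751)*((-1760 + 1073*(493 - 35*32)²) + 1674662) = 3795004*((-1760 + 1073*(493 - 1120)²) + 1674662) = 3795004*((-1760 + 1073*(-627)²) + 1674662) = 3795004*((-1760 + 1073*393129) + 1674662) = 3795004*((-1760 + 421827417) + 1674662) = 3795004*(421825657 + 1674662) = 3795004*423500319 = 1607185404606276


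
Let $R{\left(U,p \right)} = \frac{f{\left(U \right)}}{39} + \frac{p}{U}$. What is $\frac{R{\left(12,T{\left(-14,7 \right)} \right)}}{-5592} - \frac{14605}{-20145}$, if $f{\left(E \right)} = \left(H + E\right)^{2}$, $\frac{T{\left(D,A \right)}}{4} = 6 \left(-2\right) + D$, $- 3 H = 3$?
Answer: $\frac{212636447}{292892184} \approx 0.72599$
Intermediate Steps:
$H = -1$ ($H = \left(- \frac{1}{3}\right) 3 = -1$)
$T{\left(D,A \right)} = -48 + 4 D$ ($T{\left(D,A \right)} = 4 \left(6 \left(-2\right) + D\right) = 4 \left(-12 + D\right) = -48 + 4 D$)
$f{\left(E \right)} = \left(-1 + E\right)^{2}$
$R{\left(U,p \right)} = \frac{\left(-1 + U\right)^{2}}{39} + \frac{p}{U}$
$\frac{R{\left(12,T{\left(-14,7 \right)} \right)}}{-5592} - \frac{14605}{-20145} = \frac{\frac{\left(-1 + 12\right)^{2}}{39} + \frac{-48 + 4 \left(-14\right)}{12}}{-5592} - \frac{14605}{-20145} = \left(\frac{11^{2}}{39} + \left(-48 - 56\right) \frac{1}{12}\right) \left(- \frac{1}{5592}\right) - - \frac{2921}{4029} = \left(\frac{1}{39} \cdot 121 - \frac{26}{3}\right) \left(- \frac{1}{5592}\right) + \frac{2921}{4029} = \left(\frac{121}{39} - \frac{26}{3}\right) \left(- \frac{1}{5592}\right) + \frac{2921}{4029} = \left(- \frac{217}{39}\right) \left(- \frac{1}{5592}\right) + \frac{2921}{4029} = \frac{217}{218088} + \frac{2921}{4029} = \frac{212636447}{292892184}$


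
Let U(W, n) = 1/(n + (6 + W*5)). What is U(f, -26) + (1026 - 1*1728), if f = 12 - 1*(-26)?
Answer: -119339/170 ≈ -701.99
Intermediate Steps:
f = 38 (f = 12 + 26 = 38)
U(W, n) = 1/(6 + n + 5*W) (U(W, n) = 1/(n + (6 + 5*W)) = 1/(6 + n + 5*W))
U(f, -26) + (1026 - 1*1728) = 1/(6 - 26 + 5*38) + (1026 - 1*1728) = 1/(6 - 26 + 190) + (1026 - 1728) = 1/170 - 702 = -119339/170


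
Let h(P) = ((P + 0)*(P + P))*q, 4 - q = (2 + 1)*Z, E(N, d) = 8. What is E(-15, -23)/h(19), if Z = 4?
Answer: -1/722 ≈ -0.0013850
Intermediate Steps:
q = -8 (q = 4 - (2 + 1)*4 = 4 - 3*4 = 4 - 1*12 = 4 - 12 = -8)
h(P) = -16*P² (h(P) = ((P + 0)*(P + P))*(-8) = (P*(2*P))*(-8) = (2*P²)*(-8) = -16*P²)
E(-15, -23)/h(19) = 8/((-16*19²)) = 8/((-16*361)) = 8/(-5776) = 8*(-1/5776) = -1/722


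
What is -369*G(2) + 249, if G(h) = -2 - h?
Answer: 1725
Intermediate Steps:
-369*G(2) + 249 = -369*(-2 - 1*2) + 249 = -369*(-2 - 2) + 249 = -369*(-4) + 249 = 1476 + 249 = 1725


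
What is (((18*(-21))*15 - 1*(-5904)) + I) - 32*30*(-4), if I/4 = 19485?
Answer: 82014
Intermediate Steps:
I = 77940 (I = 4*19485 = 77940)
(((18*(-21))*15 - 1*(-5904)) + I) - 32*30*(-4) = (((18*(-21))*15 - 1*(-5904)) + 77940) - 32*30*(-4) = ((-378*15 + 5904) + 77940) - 960*(-4) = ((-5670 + 5904) + 77940) + 3840 = (234 + 77940) + 3840 = 78174 + 3840 = 82014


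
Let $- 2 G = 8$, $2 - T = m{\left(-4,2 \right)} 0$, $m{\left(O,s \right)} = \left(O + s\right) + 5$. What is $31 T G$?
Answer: $-248$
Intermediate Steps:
$m{\left(O,s \right)} = 5 + O + s$
$T = 2$ ($T = 2 - \left(5 - 4 + 2\right) 0 = 2 - 3 \cdot 0 = 2 - 0 = 2 + 0 = 2$)
$G = -4$ ($G = \left(- \frac{1}{2}\right) 8 = -4$)
$31 T G = 31 \cdot 2 \left(-4\right) = 62 \left(-4\right) = -248$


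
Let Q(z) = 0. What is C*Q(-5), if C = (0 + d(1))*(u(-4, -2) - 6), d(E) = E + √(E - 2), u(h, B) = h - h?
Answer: 0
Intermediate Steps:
u(h, B) = 0
d(E) = E + √(-2 + E)
C = -6 - 6*I (C = (0 + (1 + √(-2 + 1)))*(0 - 6) = (0 + (1 + √(-1)))*(-6) = (0 + (1 + I))*(-6) = (1 + I)*(-6) = -6 - 6*I ≈ -6.0 - 6.0*I)
C*Q(-5) = (-6 - 6*I)*0 = 0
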